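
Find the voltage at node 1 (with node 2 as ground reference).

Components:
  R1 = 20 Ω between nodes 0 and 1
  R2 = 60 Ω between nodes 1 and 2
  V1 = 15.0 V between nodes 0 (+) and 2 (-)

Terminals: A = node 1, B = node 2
Nodal analysis, taking node 2 as the 0 V reference.
Source V1 fixes V_0 = 15 V.
KCL at each unknown node (sum of currents leaving = 0; resistances in Ω):
  Node 1: (V_1 - 15)/20 + (V_1 - 0)/60 = 0
Collecting terms: 0.06667 × V_1 = 0.75  =>  V_1 = 11.25 V
The requested potential is V_1 = 11.25 V.

Final answer: V_1 = 11.25 V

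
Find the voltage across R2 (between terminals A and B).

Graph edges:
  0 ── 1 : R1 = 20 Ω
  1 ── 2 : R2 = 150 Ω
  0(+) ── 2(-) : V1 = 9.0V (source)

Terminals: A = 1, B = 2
R1 and R2 are in series across V1 (node 0 → node 1 → node 2), and the output A–B is taken across R2, so this is a voltage divider.
Series current: I = V1/(R1 + R2) = 9/(20 + 150) = 9/170 = 0.05294 A
V_R2 = I × R2 = V1 × R2/(R1 + R2) = 9 × 150/170 = 7.941 V

Final answer: 7.941 V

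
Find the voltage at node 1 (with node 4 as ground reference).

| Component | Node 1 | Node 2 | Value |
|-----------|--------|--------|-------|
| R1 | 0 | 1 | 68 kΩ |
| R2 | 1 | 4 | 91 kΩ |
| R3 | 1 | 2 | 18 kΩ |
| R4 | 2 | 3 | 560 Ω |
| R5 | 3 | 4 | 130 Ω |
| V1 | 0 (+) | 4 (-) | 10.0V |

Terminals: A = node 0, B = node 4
Nodal analysis, taking node 4 as the 0 V reference.
Source V1 fixes V_0 = 10 V.
KCL at each unknown node (sum of currents leaving = 0; resistances in Ω):
  Node 1: (V_1 - 10)/68000 + (V_1 - 0)/91000 + (V_1 - V_2)/18000 = 0
  Node 2: (V_2 - V_1)/18000 + (V_2 - V_3)/560 = 0
  Node 3: (V_3 - V_2)/560 + (V_3 - 0)/130 = 0
Collecting terms (coefficients in siemens):
  0.00008125·V_1 - 0.00005556·V_2 = 0.0001471
  0.001841·V_2 - 0.00005556·V_1 - 0.001786·V_3 = 0
  0.009478·V_3 - 0.001786·V_2 = 0
Solving these 3 simultaneous equations (Gaussian elimination) gives:
  V_1 = 1.857 V, V_2 = 0.06855 V, V_3 = 0.01292 V
The requested potential is V_1 = 1.857 V.

Final answer: V_1 = 1.857 V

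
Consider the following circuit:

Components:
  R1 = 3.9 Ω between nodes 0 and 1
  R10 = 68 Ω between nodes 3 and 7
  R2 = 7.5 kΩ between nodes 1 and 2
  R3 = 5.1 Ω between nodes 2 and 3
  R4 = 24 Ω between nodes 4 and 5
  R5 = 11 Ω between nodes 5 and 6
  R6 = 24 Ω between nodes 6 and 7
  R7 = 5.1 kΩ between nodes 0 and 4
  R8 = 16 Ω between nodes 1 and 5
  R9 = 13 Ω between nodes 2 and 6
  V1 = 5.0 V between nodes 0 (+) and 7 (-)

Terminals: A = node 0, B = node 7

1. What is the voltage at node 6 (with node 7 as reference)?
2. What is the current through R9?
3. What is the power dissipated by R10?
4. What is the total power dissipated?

Nodal analysis, taking node 7 as the 0 V reference.
Source V1 fixes V_0 = 5 V.
KCL at each unknown node (sum of currents leaving = 0; resistances in Ω):
  Node 1: (V_1 - 5)/3.9 + (V_1 - V_2)/7500 + (V_1 - V_5)/16 = 0
  Node 2: (V_2 - V_1)/7500 + (V_2 - V_3)/5.1 + (V_2 - V_6)/13 = 0
  Node 3: (V_3 - V_2)/5.1 + (V_3 - 0)/68 = 0
  Node 4: (V_4 - V_5)/24 + (V_4 - 5)/5100 = 0
  Node 5: (V_5 - V_4)/24 + (V_5 - V_6)/11 + (V_5 - V_1)/16 = 0
  Node 6: (V_6 - V_5)/11 + (V_6 - 0)/24 + (V_6 - V_2)/13 = 0
Collecting terms (coefficients in siemens):
  0.319·V_1 - 0.0001333·V_2 - 0.0625·V_5 = 1.282
  0.2731·V_2 - 0.0001333·V_1 - 0.1961·V_3 - 0.07692·V_6 = 0
  0.2108·V_3 - 0.1961·V_2 = 0
  0.04186·V_4 - 0.04167·V_5 = 0.0009804
  0.1951·V_5 - 0.0625·V_1 - 0.04167·V_4 - 0.09091·V_6 = 0
  0.2095·V_6 - 0.07692·V_2 - 0.09091·V_5 = 0
Solving these 6 simultaneous equations (Gaussian elimination) gives:
  V_1 = 4.607 V, V_2 = 1.614 V, V_3 = 1.501 V, V_4 = 3.012 V
  V_5 = 3.003 V, V_6 = 1.896 V
Part 1:
  Read off the nodal solution: V_6 = 1.896 V
Part 2:
  I_R9 = (V_2 - V_6)/R9 = (1.614 - 1.896)/13 = -0.02168 A
  Magnitude: I_R9 = 0.02168 A
Part 3:
  I_R10 = (V_3 - V_7)/R10 = (1.501 - 0)/68 = 0.02208 A
  P_R10 = I_R10² × R10 = (0.02208)² × 68 = 0.03314 W
Part 4:
  Power in each resistor, P = (ΔV)²/R:
    P_R1 = (5 - 4.607)²/3.9 = 0.03953 W
    P_R2 = (4.607 - 1.614)²/7500 = 0.001195 W
    P_R3 = (1.614 - 1.501)²/5.1 = 0.002486 W
    P_R4 = (3.012 - 3.003)²/24 = 0.000003646 W
    P_R5 = (3.003 - 1.896)²/11 = 0.1115 W
    P_R6 = (1.896 - 0)²/24 = 0.1497 W
    P_R7 = (5 - 3.012)²/5100 = 0.0007747 W
    P_R8 = (4.607 - 3.003)²/16 = 0.1609 W
    P_R9 = (1.614 - 1.896)²/13 = 0.006109 W
    P_R10 = (1.501 - 0)²/68 = 0.03314 W
  P_total = P_R1 + P_R2 + P_R3 + P_R4 + P_R5 + P_R6 + P_R7 + P_R8 + P_R9 + P_R10 = 0.5053 W

Final answers:
1. V_6 = 1.896 V
2. I_R9 = 0.02168 A
3. P_R10 = 0.03314 W
4. P_total = 0.5053 W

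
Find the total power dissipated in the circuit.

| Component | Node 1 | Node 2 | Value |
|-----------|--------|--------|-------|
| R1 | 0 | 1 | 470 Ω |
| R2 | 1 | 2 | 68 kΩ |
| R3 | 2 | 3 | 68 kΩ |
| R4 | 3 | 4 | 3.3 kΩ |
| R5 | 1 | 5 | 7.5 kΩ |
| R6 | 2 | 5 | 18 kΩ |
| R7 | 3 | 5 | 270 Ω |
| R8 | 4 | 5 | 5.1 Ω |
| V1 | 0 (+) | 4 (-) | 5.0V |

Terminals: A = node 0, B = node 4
Nodal analysis, taking node 4 as the 0 V reference.
Source V1 fixes V_0 = 5 V.
KCL at each unknown node (sum of currents leaving = 0; resistances in Ω):
  Node 1: (V_1 - 5)/470 + (V_1 - V_2)/68000 + (V_1 - V_5)/7500 = 0
  Node 2: (V_2 - V_1)/68000 + (V_2 - V_3)/68000 + (V_2 - V_5)/18000 = 0
  Node 3: (V_3 - V_2)/68000 + (V_3 - 0)/3300 + (V_3 - V_5)/270 = 0
  Node 5: (V_5 - V_1)/7500 + (V_5 - V_2)/18000 + (V_5 - V_3)/270 + (V_5 - 0)/5.1 = 0
Collecting terms (coefficients in siemens):
  0.002276·V_1 - 0.00001471·V_2 - 0.0001333·V_5 = 0.01064
  0.00008497·V_2 - 0.00001471·V_1 - 0.00001471·V_3 - 0.00005556·V_5 = 0
  0.004021·V_3 - 0.00001471·V_2 - 0.003704·V_5 = 0
  0.2·V_5 - 0.0001333·V_1 - 0.00005556·V_2 - 0.003704·V_3 = 0
Solving these 4 simultaneous equations (Gaussian elimination) gives:
  V_1 = 4.68 V, V_2 = 0.8134 V, V_3 = 0.006162 V, V_5 = 0.003461 V
Power in each resistor, P = (ΔV)²/R:
  P_R1 = (5 - 4.68)²/470 = 0.0002176 W
  P_R2 = (4.68 - 0.8134)²/68000 = 0.0002199 W
  P_R3 = (0.8134 - 0.006162)²/68000 = 0.000009582 W
  P_R4 = (0.006162 - 0)²/3300 = 0.0000000115 W
  P_R5 = (4.68 - 0.003461)²/7500 = 0.002916 W
  P_R6 = (0.8134 - 0.003461)²/18000 = 0.00003644 W
  P_R7 = (0.006162 - 0.003461)²/270 = 0.00000002702 W
  P_R8 = (0 - 0.003461)²/5.1 = 0.000002348 W
P_total = P_R1 + P_R2 + P_R3 + P_R4 + P_R5 + P_R6 + P_R7 + P_R8 = 0.003402 W

Final answer: 0.003402 W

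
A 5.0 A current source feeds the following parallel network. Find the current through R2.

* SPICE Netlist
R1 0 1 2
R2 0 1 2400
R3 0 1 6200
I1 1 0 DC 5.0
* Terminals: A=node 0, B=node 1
All resistors sit directly between nodes 0 and 1, so they are in parallel and share one voltage V; the full source current 5 A splits among them.
1/R_par = 1/2 + 1/2400 + 1/6200 = 0.5006 S  =>  R_par = 1.998 Ω
V = I × R_par = 5 × 1.998 = 9.988 V
I_R2 = V/R2 = 9.988/2400 = 0.004162 A

Final answer: 0.004162 A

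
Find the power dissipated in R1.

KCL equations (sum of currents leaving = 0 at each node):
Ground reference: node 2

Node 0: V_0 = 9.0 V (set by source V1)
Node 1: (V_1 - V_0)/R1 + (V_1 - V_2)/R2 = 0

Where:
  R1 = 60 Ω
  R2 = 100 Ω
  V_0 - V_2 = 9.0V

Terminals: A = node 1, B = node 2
Nodal analysis, taking node 2 as the 0 V reference.
Source V1 fixes V_0 = 9 V.
KCL at each unknown node (sum of currents leaving = 0; resistances in Ω):
  Node 1: (V_1 - 9)/60 + (V_1 - 0)/100 = 0
Collecting terms: 0.02667 × V_1 = 0.15  =>  V_1 = 5.625 V
I_R1 = (V_0 - V_1)/R1 = (9 - 5.625)/60 = 0.05625 A
P_R1 = I_R1² × R1 = (0.05625)² × 60 = 0.1898 W

Final answer: 0.1898 W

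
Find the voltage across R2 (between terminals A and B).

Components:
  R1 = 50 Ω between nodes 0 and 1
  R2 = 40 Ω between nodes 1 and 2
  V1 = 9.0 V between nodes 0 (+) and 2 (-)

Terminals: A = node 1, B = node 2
R1 and R2 are in series across V1 (node 0 → node 1 → node 2), and the output A–B is taken across R2, so this is a voltage divider.
Series current: I = V1/(R1 + R2) = 9/(50 + 40) = 9/90 = 0.1 A
V_R2 = I × R2 = V1 × R2/(R1 + R2) = 9 × 40/90 = 4 V

Final answer: 4 V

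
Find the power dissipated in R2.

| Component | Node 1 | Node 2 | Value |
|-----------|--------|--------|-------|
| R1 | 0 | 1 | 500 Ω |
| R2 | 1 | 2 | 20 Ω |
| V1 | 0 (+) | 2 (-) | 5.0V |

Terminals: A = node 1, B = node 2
Nodal analysis, taking node 2 as the 0 V reference.
Source V1 fixes V_0 = 5 V.
KCL at each unknown node (sum of currents leaving = 0; resistances in Ω):
  Node 1: (V_1 - 5)/500 + (V_1 - 0)/20 = 0
Collecting terms: 0.052 × V_1 = 0.01  =>  V_1 = 0.1923 V
I_R2 = (V_1 - V_2)/R2 = (0.1923 - 0)/20 = 0.009615 A
P_R2 = I_R2² × R2 = (0.009615)² × 20 = 0.001849 W

Final answer: 0.001849 W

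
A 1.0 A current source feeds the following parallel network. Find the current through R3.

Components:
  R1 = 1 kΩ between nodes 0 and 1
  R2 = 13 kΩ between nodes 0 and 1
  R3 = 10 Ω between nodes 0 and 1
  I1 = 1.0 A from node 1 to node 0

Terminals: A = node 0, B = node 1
All resistors sit directly between nodes 0 and 1, so they are in parallel and share one voltage V; the full source current 1 A splits among them.
1/R_par = 1/1000 + 1/13000 + 1/10 = 0.1011 S  =>  R_par = 9.893 Ω
V = I × R_par = 1 × 9.893 = 9.893 V
I_R3 = V/R3 = 9.893/10 = 0.9893 A

Final answer: 0.9893 A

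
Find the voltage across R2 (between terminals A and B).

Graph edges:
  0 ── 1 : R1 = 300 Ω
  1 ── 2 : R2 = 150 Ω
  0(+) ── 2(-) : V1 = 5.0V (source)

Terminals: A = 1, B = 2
R1 and R2 are in series across V1 (node 0 → node 1 → node 2), and the output A–B is taken across R2, so this is a voltage divider.
Series current: I = V1/(R1 + R2) = 5/(300 + 150) = 5/450 = 0.01111 A
V_R2 = I × R2 = V1 × R2/(R1 + R2) = 5 × 150/450 = 1.667 V

Final answer: 1.667 V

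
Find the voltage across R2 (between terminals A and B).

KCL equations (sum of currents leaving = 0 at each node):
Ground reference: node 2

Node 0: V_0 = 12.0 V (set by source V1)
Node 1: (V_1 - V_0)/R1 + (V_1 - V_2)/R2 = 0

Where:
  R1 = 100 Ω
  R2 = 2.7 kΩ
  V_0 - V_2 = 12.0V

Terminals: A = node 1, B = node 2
R1 and R2 are in series across V1 (node 0 → node 1 → node 2), and the output A–B is taken across R2, so this is a voltage divider.
Series current: I = V1/(R1 + R2) = 12/(100 + 2700) = 12/2800 = 0.004286 A
V_R2 = I × R2 = V1 × R2/(R1 + R2) = 12 × 2700/2800 = 11.57 V

Final answer: 11.57 V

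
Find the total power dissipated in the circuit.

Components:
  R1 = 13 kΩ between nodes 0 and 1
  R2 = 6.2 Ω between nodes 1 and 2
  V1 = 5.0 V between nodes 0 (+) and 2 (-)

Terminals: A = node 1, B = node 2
Nodal analysis, taking node 2 as the 0 V reference.
Source V1 fixes V_0 = 5 V.
KCL at each unknown node (sum of currents leaving = 0; resistances in Ω):
  Node 1: (V_1 - 5)/13000 + (V_1 - 0)/6.2 = 0
Collecting terms: 0.1614 × V_1 = 0.0003846  =>  V_1 = 0.002383 V
Power in each resistor, P = (ΔV)²/R:
  P_R1 = (5 - 0.002383)²/13000 = 0.001921 W
  P_R2 = (0.002383 - 0)²/6.2 = 0.0000009163 W
P_total = P_R1 + P_R2 = 0.001922 W

Final answer: 0.001922 W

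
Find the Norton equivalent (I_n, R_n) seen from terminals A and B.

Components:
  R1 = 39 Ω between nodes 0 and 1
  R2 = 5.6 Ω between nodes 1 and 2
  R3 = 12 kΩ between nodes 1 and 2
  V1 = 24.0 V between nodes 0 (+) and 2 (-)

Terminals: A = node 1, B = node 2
Find the Thévenin equivalent first; then I_n = V_th/R_th and R_n = R_th.
Step 1 — V_th is the open-circuit voltage V_A - V_B (nothing connected across the terminals).
Nodal analysis, taking node 2 as the 0 V reference.
Source V1 fixes V_0 = 24 V.
KCL at each unknown node (sum of currents leaving = 0; resistances in Ω):
  Node 1: (V_1 - 24)/39 + (V_1 - 0)/5.6 + (V_1 - 0)/12000 = 0
Collecting terms: 0.2043 × V_1 = 0.6154  =>  V_1 = 3.012 V
V_th = V_1 - V_2 = 3.012 - 0 = 3.012 V
Step 2 — R_th: zero the source — replace V1 by a short circuit (node 2 merges into node 0) — and find the resistance seen between A (node 1) and B (node 0).
Reduce the network between node 1 (A) and node 0 (B) by series/parallel combination:
  Rp1 = R1 ‖ R2 ‖ R3 (parallel, all between nodes 0 and 1) = 1/(1/39 + 1/5.6 + 1/12000) = 4.895 Ω
R_th = 4.895 Ω
I_n = V_th/R_th = 3.012/4.895 = 0.6154 A, and R_n = R_th = 4.895 Ω

Final answer: I_n = 0.6154 A, R_n = 4.895 Ω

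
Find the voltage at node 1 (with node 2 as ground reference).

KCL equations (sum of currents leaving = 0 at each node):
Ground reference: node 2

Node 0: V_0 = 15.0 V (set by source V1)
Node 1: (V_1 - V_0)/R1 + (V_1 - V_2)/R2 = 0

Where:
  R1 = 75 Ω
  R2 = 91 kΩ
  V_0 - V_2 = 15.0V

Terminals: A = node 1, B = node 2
Nodal analysis, taking node 2 as the 0 V reference.
Source V1 fixes V_0 = 15 V.
KCL at each unknown node (sum of currents leaving = 0; resistances in Ω):
  Node 1: (V_1 - 15)/75 + (V_1 - 0)/91000 = 0
Collecting terms: 0.01334 × V_1 = 0.2  =>  V_1 = 14.99 V
The requested potential is V_1 = 14.99 V.

Final answer: V_1 = 14.99 V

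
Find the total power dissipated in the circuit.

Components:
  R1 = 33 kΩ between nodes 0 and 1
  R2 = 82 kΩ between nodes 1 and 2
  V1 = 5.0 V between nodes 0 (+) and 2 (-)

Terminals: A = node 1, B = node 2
Nodal analysis, taking node 2 as the 0 V reference.
Source V1 fixes V_0 = 5 V.
KCL at each unknown node (sum of currents leaving = 0; resistances in Ω):
  Node 1: (V_1 - 5)/33000 + (V_1 - 0)/82000 = 0
Collecting terms: 0.0000425 × V_1 = 0.0001515  =>  V_1 = 3.565 V
Power in each resistor, P = (ΔV)²/R:
  P_R1 = (5 - 3.565)²/33000 = 0.00006238 W
  P_R2 = (3.565 - 0)²/82000 = 0.000155 W
P_total = P_R1 + P_R2 = 0.0002174 W

Final answer: 0.0002174 W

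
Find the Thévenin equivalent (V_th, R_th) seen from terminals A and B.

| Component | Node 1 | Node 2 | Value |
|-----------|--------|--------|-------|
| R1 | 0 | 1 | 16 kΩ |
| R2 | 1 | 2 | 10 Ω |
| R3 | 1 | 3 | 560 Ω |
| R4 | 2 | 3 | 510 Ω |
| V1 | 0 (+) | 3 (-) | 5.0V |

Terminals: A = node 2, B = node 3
Step 1 — V_th is the open-circuit voltage V_A - V_B (nothing connected across the terminals).
Nodal analysis, taking node 3 as the 0 V reference.
Source V1 fixes V_0 = 5 V.
KCL at each unknown node (sum of currents leaving = 0; resistances in Ω):
  Node 1: (V_1 - 5)/16000 + (V_1 - V_2)/10 + (V_1 - 0)/560 = 0
  Node 2: (V_2 - V_1)/10 + (V_2 - 0)/510 = 0
Collecting terms (coefficients in siemens):
  0.1018·V_1 - 0.1·V_2 = 0.0003125
  0.102·V_2 - 0.1·V_1 = 0
Determinant D = (0.1018)(0.102) - (-0.1)(-0.1) = 0.0003845
V_1 = [(0.0003125)(0.102) - (-0.1)(0)]/D = 0.08286 V
V_2 = [(0.1018)(0) - (0.0003125)(-0.1)]/D = 0.08127 V
V_th = V_2 - V_3 = 0.08127 - 0 = 0.08127 V
Step 2 — R_th: zero the source — replace V1 by a short circuit (node 3 merges into node 0) — and find the resistance seen between A (node 2) and B (node 0).
Reduce the network between node 2 (A) and node 0 (B) by series/parallel combination:
  Rp1 = R1 ‖ R3 (parallel, both between nodes 0 and 1) = 1/(1/16000 + 1/560) = 541.1 Ω
  Rs1 = R2 + Rp1 (series, joined only at node 1) = 10 + 541.1 = 551.1 Ω
  Rp2 = R4 ‖ Rs1 (parallel, both between nodes 0 and 2) = 1/(1/510 + 1/551.1) = 264.9 Ω
R_th = 264.9 Ω

Final answer: V_th = 0.08127 V, R_th = 264.9 Ω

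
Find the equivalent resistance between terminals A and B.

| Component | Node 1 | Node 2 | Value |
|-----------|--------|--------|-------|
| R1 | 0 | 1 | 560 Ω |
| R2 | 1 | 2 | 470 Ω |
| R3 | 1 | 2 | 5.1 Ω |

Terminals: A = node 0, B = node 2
Reduce the network between node 0 (A) and node 2 (B) by series/parallel combination:
  Rp1 = R2 ‖ R3 (parallel, both between nodes 1 and 2) = 1/(1/470 + 1/5.1) = 5.045 Ω
  Rs1 = R1 + Rp1 (series, joined only at node 1) = 560 + 5.045 = 565 Ω
R_eq = 565 Ω

Final answer: 565 Ω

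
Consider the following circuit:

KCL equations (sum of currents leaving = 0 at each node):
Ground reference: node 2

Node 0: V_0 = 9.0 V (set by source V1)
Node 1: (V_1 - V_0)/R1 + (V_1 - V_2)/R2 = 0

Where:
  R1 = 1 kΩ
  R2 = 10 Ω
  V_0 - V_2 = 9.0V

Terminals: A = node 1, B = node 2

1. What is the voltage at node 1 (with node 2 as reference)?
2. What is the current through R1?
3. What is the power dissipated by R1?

Nodal analysis, taking node 2 as the 0 V reference.
Source V1 fixes V_0 = 9 V.
KCL at each unknown node (sum of currents leaving = 0; resistances in Ω):
  Node 1: (V_1 - 9)/1000 + (V_1 - 0)/10 = 0
Collecting terms: 0.101 × V_1 = 0.009  =>  V_1 = 0.08911 V
Part 1:
  Read off the nodal solution: V_1 = 0.08911 V
Part 2:
  I_R1 = (V_0 - V_1)/R1 = (9 - 0.08911)/1000 = 0.008911 A
  Magnitude: I_R1 = 0.008911 A
Part 3:
  I_R1 = (V_0 - V_1)/R1 = (9 - 0.08911)/1000 = 0.008911 A
  P_R1 = I_R1² × R1 = (0.008911)² × 1000 = 0.0794 W

Final answers:
1. V_1 = 0.08911 V
2. I_R1 = 0.008911 A
3. P_R1 = 0.0794 W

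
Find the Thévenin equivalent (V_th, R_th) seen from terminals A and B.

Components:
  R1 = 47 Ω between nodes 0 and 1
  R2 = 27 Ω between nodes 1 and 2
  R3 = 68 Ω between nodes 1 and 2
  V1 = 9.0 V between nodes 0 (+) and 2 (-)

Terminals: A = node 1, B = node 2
Step 1 — V_th is the open-circuit voltage V_A - V_B (nothing connected across the terminals).
Nodal analysis, taking node 2 as the 0 V reference.
Source V1 fixes V_0 = 9 V.
KCL at each unknown node (sum of currents leaving = 0; resistances in Ω):
  Node 1: (V_1 - 9)/47 + (V_1 - 0)/27 + (V_1 - 0)/68 = 0
Collecting terms: 0.07302 × V_1 = 0.1915  =>  V_1 = 2.622 V
V_th = V_1 - V_2 = 2.622 - 0 = 2.622 V
Step 2 — R_th: zero the source — replace V1 by a short circuit (node 2 merges into node 0) — and find the resistance seen between A (node 1) and B (node 0).
Reduce the network between node 1 (A) and node 0 (B) by series/parallel combination:
  Rp1 = R1 ‖ R2 ‖ R3 (parallel, all between nodes 0 and 1) = 1/(1/47 + 1/27 + 1/68) = 13.69 Ω
R_th = 13.69 Ω

Final answer: V_th = 2.622 V, R_th = 13.69 Ω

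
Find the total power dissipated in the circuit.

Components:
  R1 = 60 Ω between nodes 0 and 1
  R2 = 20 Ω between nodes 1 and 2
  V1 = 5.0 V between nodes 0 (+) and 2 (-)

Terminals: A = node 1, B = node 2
Nodal analysis, taking node 2 as the 0 V reference.
Source V1 fixes V_0 = 5 V.
KCL at each unknown node (sum of currents leaving = 0; resistances in Ω):
  Node 1: (V_1 - 5)/60 + (V_1 - 0)/20 = 0
Collecting terms: 0.06667 × V_1 = 0.08333  =>  V_1 = 1.25 V
Power in each resistor, P = (ΔV)²/R:
  P_R1 = (5 - 1.25)²/60 = 0.2344 W
  P_R2 = (1.25 - 0)²/20 = 0.07812 W
P_total = P_R1 + P_R2 = 0.3125 W

Final answer: 0.3125 W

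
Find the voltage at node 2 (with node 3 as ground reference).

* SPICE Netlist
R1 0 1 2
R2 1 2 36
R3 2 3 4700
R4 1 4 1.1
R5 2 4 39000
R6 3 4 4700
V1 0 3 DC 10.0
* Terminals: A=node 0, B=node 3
Nodal analysis, taking node 3 as the 0 V reference.
Source V1 fixes V_0 = 10 V.
KCL at each unknown node (sum of currents leaving = 0; resistances in Ω):
  Node 1: (V_1 - 10)/2 + (V_1 - V_2)/36 + (V_1 - V_4)/1.1 = 0
  Node 2: (V_2 - V_1)/36 + (V_2 - 0)/4700 + (V_2 - V_4)/39000 = 0
  Node 4: (V_4 - V_1)/1.1 + (V_4 - V_2)/39000 + (V_4 - 0)/4700 = 0
Collecting terms (coefficients in siemens):
  1.437·V_1 - 0.02778·V_2 - 0.9091·V_4 = 5
  0.02802·V_2 - 0.02778·V_1 - 0.00002564·V_4 = 0
  0.9093·V_4 - 0.9091·V_1 - 0.00002564·V_2 = 0
Solving these 3 simultaneous equations (Gaussian elimination) gives:
  V_1 = 9.992 V, V_2 = 9.916 V, V_4 = 9.989 V
The requested potential is V_2 = 9.916 V.

Final answer: V_2 = 9.916 V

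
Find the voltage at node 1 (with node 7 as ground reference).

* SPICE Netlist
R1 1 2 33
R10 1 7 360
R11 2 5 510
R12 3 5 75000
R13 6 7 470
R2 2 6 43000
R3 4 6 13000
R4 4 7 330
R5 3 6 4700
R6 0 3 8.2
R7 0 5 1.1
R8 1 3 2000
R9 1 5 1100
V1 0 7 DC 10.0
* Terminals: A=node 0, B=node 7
Nodal analysis, taking node 7 as the 0 V reference.
Source V1 fixes V_0 = 10 V.
KCL at each unknown node (sum of currents leaving = 0; resistances in Ω):
  Node 1: (V_1 - V_2)/33 + (V_1 - V_3)/2000 + (V_1 - V_5)/1100 + (V_1 - 0)/360 = 0
  Node 2: (V_2 - V_1)/33 + (V_2 - V_6)/43000 + (V_2 - V_5)/510 = 0
  Node 3: (V_3 - V_6)/4700 + (V_3 - 10)/8.2 + (V_3 - V_1)/2000 + (V_3 - V_5)/75000 = 0
  Node 4: (V_4 - V_6)/13000 + (V_4 - 0)/330 = 0
  Node 5: (V_5 - 10)/1.1 + (V_5 - V_1)/1100 + (V_5 - V_2)/510 + (V_5 - V_3)/75000 = 0
  Node 6: (V_6 - V_2)/43000 + (V_6 - V_4)/13000 + (V_6 - V_3)/4700 + (V_6 - 0)/470 = 0
Collecting terms (coefficients in siemens):
  0.03449·V_1 - 0.0303·V_2 - 0.0005·V_3 - 0.0009091·V_5 = 0
  0.03229·V_2 - 0.0303·V_1 - 0.001961·V_5 - 0.00002326·V_6 = 0
  0.1227·V_3 - 0.0005·V_1 - 0.00001333·V_5 - 0.0002128·V_6 = 1.22
  0.003107·V_4 - 0.00007692·V_6 = 0
  0.912·V_5 - 0.0009091·V_1 - 0.001961·V_2 - 0.00001333·V_3 = 9.091
  0.002441·V_6 - 0.00002326·V_2 - 0.0002128·V_3 - 0.00007692·V_4 = 0
Solving these 6 simultaneous equations (Gaussian elimination) gives:
  V_1 = 5.366 V, V_2 = 5.643 V, V_3 = 9.965 V, V_4 = 0.02286 V
  V_5 = 9.986 V, V_6 = 0.9233 V
The requested potential is V_1 = 5.366 V.

Final answer: V_1 = 5.366 V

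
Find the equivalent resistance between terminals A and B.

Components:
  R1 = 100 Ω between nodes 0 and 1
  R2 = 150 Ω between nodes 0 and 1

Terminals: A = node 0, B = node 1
Reduce the network between node 0 (A) and node 1 (B) by series/parallel combination:
  Rp1 = R1 ‖ R2 (parallel, both between nodes 0 and 1) = 1/(1/100 + 1/150) = 60 Ω
R_eq = 60 Ω

Final answer: 60 Ω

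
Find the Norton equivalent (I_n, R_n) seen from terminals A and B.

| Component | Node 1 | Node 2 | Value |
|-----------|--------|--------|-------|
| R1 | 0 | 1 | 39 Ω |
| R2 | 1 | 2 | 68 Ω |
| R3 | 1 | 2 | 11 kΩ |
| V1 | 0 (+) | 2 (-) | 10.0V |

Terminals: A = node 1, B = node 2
Find the Thévenin equivalent first; then I_n = V_th/R_th and R_n = R_th.
Step 1 — V_th is the open-circuit voltage V_A - V_B (nothing connected across the terminals).
Nodal analysis, taking node 2 as the 0 V reference.
Source V1 fixes V_0 = 10 V.
KCL at each unknown node (sum of currents leaving = 0; resistances in Ω):
  Node 1: (V_1 - 10)/39 + (V_1 - 0)/68 + (V_1 - 0)/11000 = 0
Collecting terms: 0.04044 × V_1 = 0.2564  =>  V_1 = 6.341 V
V_th = V_1 - V_2 = 6.341 - 0 = 6.341 V
Step 2 — R_th: zero the source — replace V1 by a short circuit (node 2 merges into node 0) — and find the resistance seen between A (node 1) and B (node 0).
Reduce the network between node 1 (A) and node 0 (B) by series/parallel combination:
  Rp1 = R1 ‖ R2 ‖ R3 (parallel, all between nodes 0 and 1) = 1/(1/39 + 1/68 + 1/11000) = 24.73 Ω
R_th = 24.73 Ω
I_n = V_th/R_th = 6.341/24.73 = 0.2564 A, and R_n = R_th = 24.73 Ω

Final answer: I_n = 0.2564 A, R_n = 24.73 Ω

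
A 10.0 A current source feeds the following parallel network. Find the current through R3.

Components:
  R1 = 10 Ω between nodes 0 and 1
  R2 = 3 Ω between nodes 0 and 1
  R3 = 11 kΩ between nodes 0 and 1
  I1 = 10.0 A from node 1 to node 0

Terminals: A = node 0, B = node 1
All resistors sit directly between nodes 0 and 1, so they are in parallel and share one voltage V; the full source current 10 A splits among them.
1/R_par = 1/10 + 1/3 + 1/11000 = 0.4334 S  =>  R_par = 2.307 Ω
V = I × R_par = 10 × 2.307 = 23.07 V
I_R3 = V/R3 = 23.07/11000 = 0.002097 A

Final answer: 0.002097 A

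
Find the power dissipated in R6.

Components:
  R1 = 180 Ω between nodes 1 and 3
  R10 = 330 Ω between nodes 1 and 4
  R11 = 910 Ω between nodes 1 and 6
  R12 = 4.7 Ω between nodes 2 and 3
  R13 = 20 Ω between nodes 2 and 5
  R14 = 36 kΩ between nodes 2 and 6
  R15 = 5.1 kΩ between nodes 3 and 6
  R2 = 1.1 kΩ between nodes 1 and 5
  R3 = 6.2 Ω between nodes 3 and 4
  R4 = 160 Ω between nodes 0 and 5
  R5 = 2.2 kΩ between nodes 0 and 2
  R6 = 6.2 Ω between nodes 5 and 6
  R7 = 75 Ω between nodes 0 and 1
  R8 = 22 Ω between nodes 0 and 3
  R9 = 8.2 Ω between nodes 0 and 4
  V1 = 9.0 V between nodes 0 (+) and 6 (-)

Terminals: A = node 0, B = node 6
Nodal analysis, taking node 6 as the 0 V reference.
Source V1 fixes V_0 = 9 V.
KCL at each unknown node (sum of currents leaving = 0; resistances in Ω):
  Node 1: (V_1 - V_3)/180 + (V_1 - V_5)/1100 + (V_1 - 9)/75 + (V_1 - V_4)/330 + (V_1 - 0)/910 = 0
  Node 2: (V_2 - 9)/2200 + (V_2 - V_3)/4.7 + (V_2 - V_5)/20 + (V_2 - 0)/36000 = 0
  Node 3: (V_3 - V_1)/180 + (V_3 - V_4)/6.2 + (V_3 - 9)/22 + (V_3 - V_2)/4.7 + (V_3 - 0)/5100 = 0
  Node 4: (V_4 - V_3)/6.2 + (V_4 - 9)/8.2 + (V_4 - V_1)/330 = 0
  Node 5: (V_5 - V_1)/1100 + (V_5 - 9)/160 + (V_5 - 0)/6.2 + (V_5 - V_2)/20 = 0
Collecting terms (coefficients in siemens):
  0.02393·V_1 - 0.005556·V_3 - 0.00303·V_4 - 0.0009091·V_5 = 0.12
  0.2632·V_2 - 0.2128·V_3 - 0.05·V_5 = 0.004091
  0.4253·V_3 - 0.005556·V_1 - 0.2128·V_2 - 0.1613·V_4 = 0.4091
  0.2863·V_4 - 0.00303·V_1 - 0.1613·V_3 = 1.098
  0.2184·V_5 - 0.0009091·V_1 - 0.05·V_2 = 0.05625
Solving these 5 simultaneous equations (Gaussian elimination) gives:
  V_1 = 7.733 V, V_2 = 6.082 V, V_3 = 7.11 V, V_4 = 7.922 V
  V_5 = 1.682 V
I_R6 = (V_5 - V_6)/R6 = (1.682 - 0)/6.2 = 0.2712 A
P_R6 = I_R6² × R6 = (0.2712)² × 6.2 = 0.4562 W

Final answer: 0.4562 W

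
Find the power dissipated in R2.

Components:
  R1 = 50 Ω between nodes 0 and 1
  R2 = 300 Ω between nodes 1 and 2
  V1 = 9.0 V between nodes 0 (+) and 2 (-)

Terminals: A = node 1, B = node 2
Nodal analysis, taking node 2 as the 0 V reference.
Source V1 fixes V_0 = 9 V.
KCL at each unknown node (sum of currents leaving = 0; resistances in Ω):
  Node 1: (V_1 - 9)/50 + (V_1 - 0)/300 = 0
Collecting terms: 0.02333 × V_1 = 0.18  =>  V_1 = 7.714 V
I_R2 = (V_1 - V_2)/R2 = (7.714 - 0)/300 = 0.02571 A
P_R2 = I_R2² × R2 = (0.02571)² × 300 = 0.1984 W

Final answer: 0.1984 W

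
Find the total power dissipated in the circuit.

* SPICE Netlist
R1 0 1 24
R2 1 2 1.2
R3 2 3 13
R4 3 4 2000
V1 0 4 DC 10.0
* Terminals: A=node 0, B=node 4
Nodal analysis, taking node 4 as the 0 V reference.
Source V1 fixes V_0 = 10 V.
KCL at each unknown node (sum of currents leaving = 0; resistances in Ω):
  Node 1: (V_1 - 10)/24 + (V_1 - V_2)/1.2 = 0
  Node 2: (V_2 - V_1)/1.2 + (V_2 - V_3)/13 = 0
  Node 3: (V_3 - V_2)/13 + (V_3 - 0)/2000 = 0
Collecting terms (coefficients in siemens):
  0.875·V_1 - 0.8333·V_2 = 0.4167
  0.9103·V_2 - 0.8333·V_1 - 0.07692·V_3 = 0
  0.07742·V_3 - 0.07692·V_2 = 0
Solving these 3 simultaneous equations (Gaussian elimination) gives:
  V_1 = 9.882 V, V_2 = 9.876 V, V_3 = 9.813 V
Power in each resistor, P = (ΔV)²/R:
  P_R1 = (10 - 9.882)²/24 = 0.0005777 W
  P_R2 = (9.882 - 9.876)²/1.2 = 0.00002889 W
  P_R3 = (9.876 - 9.813)²/13 = 0.0003129 W
  P_R4 = (9.813 - 0)²/2000 = 0.04814 W
P_total = P_R1 + P_R2 + P_R3 + P_R4 = 0.04906 W

Final answer: 0.04906 W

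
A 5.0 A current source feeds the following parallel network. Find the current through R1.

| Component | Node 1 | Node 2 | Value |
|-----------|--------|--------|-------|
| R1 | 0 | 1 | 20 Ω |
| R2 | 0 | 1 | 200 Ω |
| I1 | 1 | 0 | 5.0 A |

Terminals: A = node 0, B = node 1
All resistors sit directly between nodes 0 and 1, so they are in parallel and share one voltage V; the full source current 5 A splits among them.
1/R_par = 1/20 + 1/200 = 0.055 S  =>  R_par = 18.18 Ω
V = I × R_par = 5 × 18.18 = 90.91 V
I_R1 = V/R1 = 90.91/20 = 4.545 A

Final answer: 4.545 A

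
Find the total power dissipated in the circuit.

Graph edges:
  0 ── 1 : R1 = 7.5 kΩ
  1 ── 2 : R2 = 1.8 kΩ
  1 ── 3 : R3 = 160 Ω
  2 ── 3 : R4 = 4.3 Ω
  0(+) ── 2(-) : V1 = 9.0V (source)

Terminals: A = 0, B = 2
Nodal analysis, taking node 2 as the 0 V reference.
Source V1 fixes V_0 = 9 V.
KCL at each unknown node (sum of currents leaving = 0; resistances in Ω):
  Node 1: (V_1 - 9)/7500 + (V_1 - 0)/1800 + (V_1 - V_3)/160 = 0
  Node 3: (V_3 - V_1)/160 + (V_3 - 0)/4.3 = 0
Collecting terms (coefficients in siemens):
  0.006939·V_1 - 0.00625·V_3 = 0.0012
  0.2388·V_3 - 0.00625·V_1 = 0
Determinant D = (0.006939)(0.2388) - (-0.00625)(-0.00625) = 0.001618
V_1 = [(0.0012)(0.2388) - (-0.00625)(0)]/D = 0.1771 V
V_3 = [(0.006939)(0) - (0.0012)(-0.00625)]/D = 0.004635 V
Power in each resistor, P = (ΔV)²/R:
  P_R1 = (9 - 0.1771)²/7500 = 0.01038 W
  P_R2 = (0.1771 - 0)²/1800 = 0.00001743 W
  P_R3 = (0.1771 - 0.004635)²/160 = 0.0001859 W
  P_R4 = (0 - 0.004635)²/4.3 = 0.000004997 W
P_total = P_R1 + P_R2 + P_R3 + P_R4 = 0.01059 W

Final answer: 0.01059 W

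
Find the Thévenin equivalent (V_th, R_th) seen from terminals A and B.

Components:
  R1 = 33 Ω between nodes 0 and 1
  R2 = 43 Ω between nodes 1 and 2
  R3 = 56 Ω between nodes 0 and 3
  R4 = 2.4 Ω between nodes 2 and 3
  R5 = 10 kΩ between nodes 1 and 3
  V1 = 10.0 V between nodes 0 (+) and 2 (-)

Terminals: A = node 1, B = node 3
Step 1 — V_th is the open-circuit voltage V_A - V_B (nothing connected across the terminals).
Nodal analysis, taking node 2 as the 0 V reference.
Source V1 fixes V_0 = 10 V.
KCL at each unknown node (sum of currents leaving = 0; resistances in Ω):
  Node 1: (V_1 - 10)/33 + (V_1 - 0)/43 + (V_1 - V_3)/10000 = 0
  Node 3: (V_3 - 10)/56 + (V_3 - 0)/2.4 + (V_3 - V_1)/10000 = 0
Collecting terms (coefficients in siemens):
  0.05366·V_1 - 0.0001·V_3 = 0.303
  0.4346·V_3 - 0.0001·V_1 = 0.1786
Determinant D = (0.05366)(0.4346) - (-0.0001)(-0.0001) = 0.02332
V_1 = [(0.303)(0.4346) - (-0.0001)(0.1786)]/D = 5.648 V
V_3 = [(0.05366)(0.1786) - (0.303)(-0.0001)]/D = 0.4122 V
V_th = V_1 - V_3 = 5.648 - 0.4122 = 5.236 V
Step 2 — R_th: zero the source — replace V1 by a short circuit (node 2 merges into node 0) — and find the resistance seen between A (node 1) and B (node 3).
Reduce the network between node 1 (A) and node 3 (B) by series/parallel combination:
  Rp1 = R1 ‖ R2 (parallel, both between nodes 0 and 1) = 1/(1/33 + 1/43) = 18.67 Ω
  Rp2 = R3 ‖ R4 (parallel, both between nodes 0 and 3) = 1/(1/56 + 1/2.4) = 2.301 Ω
  Rs1 = Rp1 + Rp2 (series, joined only at node 0) = 18.67 + 2.301 = 20.97 Ω
  Rp3 = R5 ‖ Rs1 (parallel, both between nodes 1 and 3) = 1/(1/10000 + 1/20.97) = 20.93 Ω
R_th = 20.93 Ω

Final answer: V_th = 5.236 V, R_th = 20.93 Ω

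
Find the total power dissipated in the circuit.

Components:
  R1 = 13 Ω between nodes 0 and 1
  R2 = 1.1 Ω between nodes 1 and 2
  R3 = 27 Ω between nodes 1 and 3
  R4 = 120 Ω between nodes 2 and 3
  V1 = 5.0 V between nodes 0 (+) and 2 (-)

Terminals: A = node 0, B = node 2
Nodal analysis, taking node 2 as the 0 V reference.
Source V1 fixes V_0 = 5 V.
KCL at each unknown node (sum of currents leaving = 0; resistances in Ω):
  Node 1: (V_1 - 5)/13 + (V_1 - 0)/1.1 + (V_1 - V_3)/27 = 0
  Node 3: (V_3 - V_1)/27 + (V_3 - 0)/120 = 0
Collecting terms (coefficients in siemens):
  1.023·V_1 - 0.03704·V_3 = 0.3846
  0.04537·V_3 - 0.03704·V_1 = 0
Determinant D = (1.023)(0.04537) - (-0.03704)(-0.03704) = 0.04504
V_1 = [(0.3846)(0.04537) - (-0.03704)(0)]/D = 0.3874 V
V_3 = [(1.023)(0) - (0.3846)(-0.03704)]/D = 0.3162 V
Power in each resistor, P = (ΔV)²/R:
  P_R1 = (5 - 0.3874)²/13 = 1.637 W
  P_R2 = (0.3874 - 0)²/1.1 = 0.1364 W
  P_R3 = (0.3874 - 0.3162)²/27 = 0.0001875 W
  P_R4 = (0 - 0.3162)²/120 = 0.0008334 W
P_total = P_R1 + P_R2 + P_R3 + P_R4 = 1.774 W

Final answer: 1.774 W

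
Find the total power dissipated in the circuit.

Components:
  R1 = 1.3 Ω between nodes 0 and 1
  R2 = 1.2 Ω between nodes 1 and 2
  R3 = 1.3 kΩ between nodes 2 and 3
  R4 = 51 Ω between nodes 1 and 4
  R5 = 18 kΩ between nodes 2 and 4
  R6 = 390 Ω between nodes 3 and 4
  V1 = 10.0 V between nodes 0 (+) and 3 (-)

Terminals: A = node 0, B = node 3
Nodal analysis, taking node 3 as the 0 V reference.
Source V1 fixes V_0 = 10 V.
KCL at each unknown node (sum of currents leaving = 0; resistances in Ω):
  Node 1: (V_1 - 10)/1.3 + (V_1 - V_2)/1.2 + (V_1 - V_4)/51 = 0
  Node 2: (V_2 - V_1)/1.2 + (V_2 - 0)/1300 + (V_2 - V_4)/18000 = 0
  Node 4: (V_4 - V_1)/51 + (V_4 - V_2)/18000 + (V_4 - 0)/390 = 0
Collecting terms (coefficients in siemens):
  1.622·V_1 - 0.8333·V_2 - 0.01961·V_4 = 7.692
  0.8342·V_2 - 0.8333·V_1 - 0.00005556·V_4 = 0
  0.02223·V_4 - 0.01961·V_1 - 0.00005556·V_2 = 0
Solving these 3 simultaneous equations (Gaussian elimination) gives:
  V_1 = 9.961 V, V_2 = 9.951 V, V_4 = 8.812 V
Power in each resistor, P = (ΔV)²/R:
  P_R1 = (10 - 9.961)²/1.3 = 0.001189 W
  P_R2 = (9.961 - 9.951)²/1.2 = 0.00007149 W
  P_R3 = (9.951 - 0)²/1300 = 0.07618 W
  P_R4 = (9.961 - 8.812)²/51 = 0.02589 W
  P_R5 = (9.951 - 8.812)²/18000 = 0.00007217 W
  P_R6 = (0 - 8.812)²/390 = 0.1991 W
P_total = P_R1 + P_R2 + P_R3 + P_R4 + P_R5 + P_R6 = 0.3025 W

Final answer: 0.3025 W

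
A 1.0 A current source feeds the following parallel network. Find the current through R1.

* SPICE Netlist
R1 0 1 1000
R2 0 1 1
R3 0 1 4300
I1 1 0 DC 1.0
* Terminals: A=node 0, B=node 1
All resistors sit directly between nodes 0 and 1, so they are in parallel and share one voltage V; the full source current 1 A splits among them.
1/R_par = 1/1000 + 1/1 + 1/4300 = 1.001 S  =>  R_par = 0.9988 Ω
V = I × R_par = 1 × 0.9988 = 0.9988 V
I_R1 = V/R1 = 0.9988/1000 = 0.0009988 A

Final answer: 0.0009988 A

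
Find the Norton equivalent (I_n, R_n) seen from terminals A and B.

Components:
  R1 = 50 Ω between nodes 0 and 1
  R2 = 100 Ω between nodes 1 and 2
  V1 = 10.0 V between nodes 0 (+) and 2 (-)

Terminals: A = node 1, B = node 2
Find the Thévenin equivalent first; then I_n = V_th/R_th and R_n = R_th.
Step 1 — V_th is the open-circuit voltage V_A - V_B (nothing connected across the terminals).
Nodal analysis, taking node 2 as the 0 V reference.
Source V1 fixes V_0 = 10 V.
KCL at each unknown node (sum of currents leaving = 0; resistances in Ω):
  Node 1: (V_1 - 10)/50 + (V_1 - 0)/100 = 0
Collecting terms: 0.03 × V_1 = 0.2  =>  V_1 = 6.667 V
V_th = V_1 - V_2 = 6.667 - 0 = 6.667 V
Step 2 — R_th: zero the source — replace V1 by a short circuit (node 2 merges into node 0) — and find the resistance seen between A (node 1) and B (node 0).
Reduce the network between node 1 (A) and node 0 (B) by series/parallel combination:
  Rp1 = R1 ‖ R2 (parallel, both between nodes 0 and 1) = 1/(1/50 + 1/100) = 33.33 Ω
R_th = 33.33 Ω
I_n = V_th/R_th = 6.667/33.33 = 0.2 A, and R_n = R_th = 33.33 Ω

Final answer: I_n = 0.2 A, R_n = 33.33 Ω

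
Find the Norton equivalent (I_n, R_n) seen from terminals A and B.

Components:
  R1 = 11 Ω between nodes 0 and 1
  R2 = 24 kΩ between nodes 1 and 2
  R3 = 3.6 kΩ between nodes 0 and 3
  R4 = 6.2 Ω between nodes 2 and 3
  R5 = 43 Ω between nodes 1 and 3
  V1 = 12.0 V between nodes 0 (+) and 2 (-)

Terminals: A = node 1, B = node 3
Find the Thévenin equivalent first; then I_n = V_th/R_th and R_n = R_th.
Step 1 — V_th is the open-circuit voltage V_A - V_B (nothing connected across the terminals).
Nodal analysis, taking node 2 as the 0 V reference.
Source V1 fixes V_0 = 12 V.
KCL at each unknown node (sum of currents leaving = 0; resistances in Ω):
  Node 1: (V_1 - 12)/11 + (V_1 - 0)/24000 + (V_1 - V_3)/43 = 0
  Node 3: (V_3 - 12)/3600 + (V_3 - 0)/6.2 + (V_3 - V_1)/43 = 0
Collecting terms (coefficients in siemens):
  0.1142·V_1 - 0.02326·V_3 = 1.091
  0.1848·V_3 - 0.02326·V_1 = 0.003333
Determinant D = (0.1142)(0.1848) - (-0.02326)(-0.02326) = 0.02057
V_1 = [(1.091)(0.1848) - (-0.02326)(0.003333)]/D = 9.807 V
V_3 = [(0.1142)(0.003333) - (1.091)(-0.02326)]/D = 1.252 V
V_th = V_1 - V_3 = 9.807 - 1.252 = 8.555 V
Step 2 — R_th: zero the source — replace V1 by a short circuit (node 2 merges into node 0) — and find the resistance seen between A (node 1) and B (node 3).
Reduce the network between node 1 (A) and node 3 (B) by series/parallel combination:
  Rp1 = R1 ‖ R2 (parallel, both between nodes 0 and 1) = 1/(1/11 + 1/24000) = 10.99 Ω
  Rp2 = R3 ‖ R4 (parallel, both between nodes 0 and 3) = 1/(1/3600 + 1/6.2) = 6.189 Ω
  Rs1 = Rp1 + Rp2 (series, joined only at node 0) = 10.99 + 6.189 = 17.18 Ω
  Rp3 = R5 ‖ Rs1 (parallel, both between nodes 1 and 3) = 1/(1/43 + 1/17.18) = 12.28 Ω
R_th = 12.28 Ω
I_n = V_th/R_th = 8.555/12.28 = 0.6968 A, and R_n = R_th = 12.28 Ω

Final answer: I_n = 0.6968 A, R_n = 12.28 Ω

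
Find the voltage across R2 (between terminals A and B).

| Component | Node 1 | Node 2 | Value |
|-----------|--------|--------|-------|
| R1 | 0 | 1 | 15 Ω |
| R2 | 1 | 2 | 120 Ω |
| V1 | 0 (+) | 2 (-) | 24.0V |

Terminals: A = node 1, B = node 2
R1 and R2 are in series across V1 (node 0 → node 1 → node 2), and the output A–B is taken across R2, so this is a voltage divider.
Series current: I = V1/(R1 + R2) = 24/(15 + 120) = 24/135 = 0.1778 A
V_R2 = I × R2 = V1 × R2/(R1 + R2) = 24 × 120/135 = 21.33 V

Final answer: 21.33 V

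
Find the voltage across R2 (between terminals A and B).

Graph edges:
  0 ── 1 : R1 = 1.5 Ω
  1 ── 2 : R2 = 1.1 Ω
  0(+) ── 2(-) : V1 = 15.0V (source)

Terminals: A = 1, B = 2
R1 and R2 are in series across V1 (node 0 → node 1 → node 2), and the output A–B is taken across R2, so this is a voltage divider.
Series current: I = V1/(R1 + R2) = 15/(1.5 + 1.1) = 15/2.6 = 5.769 A
V_R2 = I × R2 = V1 × R2/(R1 + R2) = 15 × 1.1/2.6 = 6.346 V

Final answer: 6.346 V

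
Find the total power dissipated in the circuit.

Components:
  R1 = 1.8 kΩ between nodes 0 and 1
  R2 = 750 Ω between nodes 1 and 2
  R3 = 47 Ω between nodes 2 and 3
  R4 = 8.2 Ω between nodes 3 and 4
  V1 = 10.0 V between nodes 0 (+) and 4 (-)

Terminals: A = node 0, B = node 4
Nodal analysis, taking node 4 as the 0 V reference.
Source V1 fixes V_0 = 10 V.
KCL at each unknown node (sum of currents leaving = 0; resistances in Ω):
  Node 1: (V_1 - 10)/1800 + (V_1 - V_2)/750 = 0
  Node 2: (V_2 - V_1)/750 + (V_2 - V_3)/47 = 0
  Node 3: (V_3 - V_2)/47 + (V_3 - 0)/8.2 = 0
Collecting terms (coefficients in siemens):
  0.001889·V_1 - 0.001333·V_2 = 0.005556
  0.02261·V_2 - 0.001333·V_1 - 0.02128·V_3 = 0
  0.1432·V_3 - 0.02128·V_2 = 0
Solving these 3 simultaneous equations (Gaussian elimination) gives:
  V_1 = 3.091 V, V_2 = 0.2119 V, V_3 = 0.03148 V
Power in each resistor, P = (ΔV)²/R:
  P_R1 = (10 - 3.091)²/1800 = 0.02652 W
  P_R2 = (3.091 - 0.2119)²/750 = 0.01105 W
  P_R3 = (0.2119 - 0.03148)²/47 = 0.0006925 W
  P_R4 = (0.03148 - 0)²/8.2 = 0.0001208 W
P_total = P_R1 + P_R2 + P_R3 + P_R4 = 0.03838 W

Final answer: 0.03838 W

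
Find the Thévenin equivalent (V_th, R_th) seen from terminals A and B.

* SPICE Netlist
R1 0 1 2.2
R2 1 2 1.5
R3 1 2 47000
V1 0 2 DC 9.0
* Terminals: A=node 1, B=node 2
Step 1 — V_th is the open-circuit voltage V_A - V_B (nothing connected across the terminals).
Nodal analysis, taking node 2 as the 0 V reference.
Source V1 fixes V_0 = 9 V.
KCL at each unknown node (sum of currents leaving = 0; resistances in Ω):
  Node 1: (V_1 - 9)/2.2 + (V_1 - 0)/1.5 + (V_1 - 0)/47000 = 0
Collecting terms: 1.121 × V_1 = 4.091  =>  V_1 = 3.649 V
V_th = V_1 - V_2 = 3.649 - 0 = 3.649 V
Step 2 — R_th: zero the source — replace V1 by a short circuit (node 2 merges into node 0) — and find the resistance seen between A (node 1) and B (node 0).
Reduce the network between node 1 (A) and node 0 (B) by series/parallel combination:
  Rp1 = R1 ‖ R2 ‖ R3 (parallel, all between nodes 0 and 1) = 1/(1/2.2 + 1/1.5 + 1/47000) = 0.8919 Ω
R_th = 0.8919 Ω

Final answer: V_th = 3.649 V, R_th = 0.8919 Ω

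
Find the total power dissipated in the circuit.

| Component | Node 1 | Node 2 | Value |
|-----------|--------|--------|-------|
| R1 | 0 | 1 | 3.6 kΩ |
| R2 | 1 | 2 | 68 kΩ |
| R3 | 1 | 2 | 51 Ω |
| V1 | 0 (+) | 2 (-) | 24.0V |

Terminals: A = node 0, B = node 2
Nodal analysis, taking node 2 as the 0 V reference.
Source V1 fixes V_0 = 24 V.
KCL at each unknown node (sum of currents leaving = 0; resistances in Ω):
  Node 1: (V_1 - 24)/3600 + (V_1 - 0)/68000 + (V_1 - 0)/51 = 0
Collecting terms: 0.0199 × V_1 = 0.006667  =>  V_1 = 0.335 V
Power in each resistor, P = (ΔV)²/R:
  P_R1 = (24 - 0.335)²/3600 = 0.1556 W
  P_R2 = (0.335 - 0)²/68000 = 0.00000165 W
  P_R3 = (0.335 - 0)²/51 = 0.002201 W
P_total = P_R1 + P_R2 + P_R3 = 0.1578 W

Final answer: 0.1578 W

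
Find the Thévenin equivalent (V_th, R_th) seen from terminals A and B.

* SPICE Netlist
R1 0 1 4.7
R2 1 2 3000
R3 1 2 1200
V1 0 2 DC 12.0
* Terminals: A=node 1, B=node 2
Step 1 — V_th is the open-circuit voltage V_A - V_B (nothing connected across the terminals).
Nodal analysis, taking node 2 as the 0 V reference.
Source V1 fixes V_0 = 12 V.
KCL at each unknown node (sum of currents leaving = 0; resistances in Ω):
  Node 1: (V_1 - 12)/4.7 + (V_1 - 0)/3000 + (V_1 - 0)/1200 = 0
Collecting terms: 0.2139 × V_1 = 2.553  =>  V_1 = 11.93 V
V_th = V_1 - V_2 = 11.93 - 0 = 11.93 V
Step 2 — R_th: zero the source — replace V1 by a short circuit (node 2 merges into node 0) — and find the resistance seen between A (node 1) and B (node 0).
Reduce the network between node 1 (A) and node 0 (B) by series/parallel combination:
  Rp1 = R1 ‖ R2 ‖ R3 (parallel, all between nodes 0 and 1) = 1/(1/4.7 + 1/3000 + 1/1200) = 4.674 Ω
R_th = 4.674 Ω

Final answer: V_th = 11.93 V, R_th = 4.674 Ω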